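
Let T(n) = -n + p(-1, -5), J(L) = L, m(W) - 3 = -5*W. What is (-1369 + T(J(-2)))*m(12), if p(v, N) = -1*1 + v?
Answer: 78033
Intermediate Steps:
p(v, N) = -1 + v
m(W) = 3 - 5*W
T(n) = -2 - n (T(n) = -n + (-1 - 1) = -n - 2 = -2 - n)
(-1369 + T(J(-2)))*m(12) = (-1369 + (-2 - 1*(-2)))*(3 - 5*12) = (-1369 + (-2 + 2))*(3 - 60) = (-1369 + 0)*(-57) = -1369*(-57) = 78033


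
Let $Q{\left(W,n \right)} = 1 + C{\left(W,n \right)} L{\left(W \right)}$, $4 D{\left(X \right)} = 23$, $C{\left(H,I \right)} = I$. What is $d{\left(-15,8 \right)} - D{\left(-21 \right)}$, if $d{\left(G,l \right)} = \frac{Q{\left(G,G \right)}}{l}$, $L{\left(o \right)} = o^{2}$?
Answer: $- \frac{855}{2} \approx -427.5$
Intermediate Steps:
$D{\left(X \right)} = \frac{23}{4}$ ($D{\left(X \right)} = \frac{1}{4} \cdot 23 = \frac{23}{4}$)
$Q{\left(W,n \right)} = 1 + n W^{2}$
$d{\left(G,l \right)} = \frac{1 + G^{3}}{l}$ ($d{\left(G,l \right)} = \frac{1 + G G^{2}}{l} = \frac{1 + G^{3}}{l}$)
$d{\left(-15,8 \right)} - D{\left(-21 \right)} = \frac{1 + \left(-15\right)^{3}}{8} - \frac{23}{4} = \frac{1 - 3375}{8} - \frac{23}{4} = \frac{1}{8} \left(-3374\right) - \frac{23}{4} = - \frac{1687}{4} - \frac{23}{4} = - \frac{855}{2}$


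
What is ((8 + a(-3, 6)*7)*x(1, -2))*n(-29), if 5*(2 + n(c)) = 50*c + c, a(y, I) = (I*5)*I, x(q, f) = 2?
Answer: -3776104/5 ≈ -7.5522e+5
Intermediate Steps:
a(y, I) = 5*I**2 (a(y, I) = (5*I)*I = 5*I**2)
n(c) = -2 + 51*c/5 (n(c) = -2 + (50*c + c)/5 = -2 + (51*c)/5 = -2 + 51*c/5)
((8 + a(-3, 6)*7)*x(1, -2))*n(-29) = ((8 + (5*6**2)*7)*2)*(-2 + (51/5)*(-29)) = ((8 + (5*36)*7)*2)*(-2 - 1479/5) = ((8 + 180*7)*2)*(-1489/5) = ((8 + 1260)*2)*(-1489/5) = (1268*2)*(-1489/5) = 2536*(-1489/5) = -3776104/5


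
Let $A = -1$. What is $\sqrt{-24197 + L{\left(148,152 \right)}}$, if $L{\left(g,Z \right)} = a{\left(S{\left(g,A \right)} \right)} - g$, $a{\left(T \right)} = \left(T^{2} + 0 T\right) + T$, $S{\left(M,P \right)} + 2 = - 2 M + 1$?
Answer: $3 \sqrt{7063} \approx 252.13$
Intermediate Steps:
$S{\left(M,P \right)} = -1 - 2 M$ ($S{\left(M,P \right)} = -2 - \left(-1 + 2 M\right) = -1 - 2 M$)
$a{\left(T \right)} = T + T^{2}$ ($a{\left(T \right)} = \left(T^{2} + 0\right) + T = T^{2} + T = T + T^{2}$)
$L{\left(g,Z \right)} = - g - 2 g \left(-1 - 2 g\right)$ ($L{\left(g,Z \right)} = \left(-1 - 2 g\right) \left(1 - \left(1 + 2 g\right)\right) - g = \left(-1 - 2 g\right) \left(- 2 g\right) - g = - 2 g \left(-1 - 2 g\right) - g = - g - 2 g \left(-1 - 2 g\right)$)
$\sqrt{-24197 + L{\left(148,152 \right)}} = \sqrt{-24197 + 148 \left(1 + 4 \cdot 148\right)} = \sqrt{-24197 + 148 \left(1 + 592\right)} = \sqrt{-24197 + 148 \cdot 593} = \sqrt{-24197 + 87764} = \sqrt{63567} = 3 \sqrt{7063}$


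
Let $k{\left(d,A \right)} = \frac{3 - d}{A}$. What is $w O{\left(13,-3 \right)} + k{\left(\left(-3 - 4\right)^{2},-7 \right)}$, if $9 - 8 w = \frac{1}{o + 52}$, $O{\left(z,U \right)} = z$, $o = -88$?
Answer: $\frac{42823}{2016} \approx 21.242$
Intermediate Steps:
$w = \frac{325}{288}$ ($w = \frac{9}{8} - \frac{1}{8 \left(-88 + 52\right)} = \frac{9}{8} - \frac{1}{8 \left(-36\right)} = \frac{9}{8} - - \frac{1}{288} = \frac{9}{8} + \frac{1}{288} = \frac{325}{288} \approx 1.1285$)
$k{\left(d,A \right)} = \frac{3 - d}{A}$
$w O{\left(13,-3 \right)} + k{\left(\left(-3 - 4\right)^{2},-7 \right)} = \frac{325}{288} \cdot 13 + \frac{3 - \left(-3 - 4\right)^{2}}{-7} = \frac{4225}{288} - \frac{3 - \left(-7\right)^{2}}{7} = \frac{4225}{288} - \frac{3 - 49}{7} = \frac{4225}{288} - - \frac{46}{7} = \frac{4225}{288} + \frac{46}{7} = \frac{42823}{2016}$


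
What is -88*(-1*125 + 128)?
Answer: -264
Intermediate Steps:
-88*(-1*125 + 128) = -88*(-125 + 128) = -88*3 = -264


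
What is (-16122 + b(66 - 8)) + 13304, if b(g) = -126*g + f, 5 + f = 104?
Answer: -10027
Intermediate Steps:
f = 99 (f = -5 + 104 = 99)
b(g) = 99 - 126*g (b(g) = -126*g + 99 = 99 - 126*g)
(-16122 + b(66 - 8)) + 13304 = (-16122 + (99 - 126*(66 - 8))) + 13304 = (-16122 + (99 - 126*58)) + 13304 = (-16122 + (99 - 7308)) + 13304 = (-16122 - 7209) + 13304 = -23331 + 13304 = -10027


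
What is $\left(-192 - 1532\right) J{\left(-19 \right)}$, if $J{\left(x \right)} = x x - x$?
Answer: $-655120$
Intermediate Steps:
$J{\left(x \right)} = x^{2} - x$
$\left(-192 - 1532\right) J{\left(-19 \right)} = \left(-192 - 1532\right) \left(- 19 \left(-1 - 19\right)\right) = - 1724 \left(\left(-19\right) \left(-20\right)\right) = \left(-1724\right) 380 = -655120$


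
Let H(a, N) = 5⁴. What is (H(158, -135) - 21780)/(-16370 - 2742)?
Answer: 21155/19112 ≈ 1.1069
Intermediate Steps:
H(a, N) = 625
(H(158, -135) - 21780)/(-16370 - 2742) = (625 - 21780)/(-16370 - 2742) = -21155/(-19112) = -21155*(-1/19112) = 21155/19112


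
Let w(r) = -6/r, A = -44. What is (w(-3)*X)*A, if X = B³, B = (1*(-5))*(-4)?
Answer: -704000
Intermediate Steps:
B = 20 (B = -5*(-4) = 20)
X = 8000 (X = 20³ = 8000)
(w(-3)*X)*A = (-6/(-3)*8000)*(-44) = (-6*(-⅓)*8000)*(-44) = (2*8000)*(-44) = 16000*(-44) = -704000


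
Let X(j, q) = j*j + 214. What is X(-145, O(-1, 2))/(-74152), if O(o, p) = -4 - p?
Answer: -21239/74152 ≈ -0.28643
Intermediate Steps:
X(j, q) = 214 + j² (X(j, q) = j² + 214 = 214 + j²)
X(-145, O(-1, 2))/(-74152) = (214 + (-145)²)/(-74152) = (214 + 21025)*(-1/74152) = 21239*(-1/74152) = -21239/74152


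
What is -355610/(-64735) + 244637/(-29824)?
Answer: -1046172711/386131328 ≈ -2.7094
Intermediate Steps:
-355610/(-64735) + 244637/(-29824) = -355610*(-1/64735) + 244637*(-1/29824) = 71122/12947 - 244637/29824 = -1046172711/386131328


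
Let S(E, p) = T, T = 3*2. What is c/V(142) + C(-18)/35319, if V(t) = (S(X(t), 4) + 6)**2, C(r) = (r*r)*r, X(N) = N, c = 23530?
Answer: 138369377/847656 ≈ 163.24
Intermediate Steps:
T = 6
S(E, p) = 6
C(r) = r**3 (C(r) = r**2*r = r**3)
V(t) = 144 (V(t) = (6 + 6)**2 = 12**2 = 144)
c/V(142) + C(-18)/35319 = 23530/144 + (-18)**3/35319 = 23530*(1/144) - 5832*1/35319 = 11765/72 - 1944/11773 = 138369377/847656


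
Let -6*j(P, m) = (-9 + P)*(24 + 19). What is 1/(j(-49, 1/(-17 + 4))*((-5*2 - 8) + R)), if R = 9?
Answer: -1/3741 ≈ -0.00026731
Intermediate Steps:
j(P, m) = 129/2 - 43*P/6 (j(P, m) = -(-9 + P)*(24 + 19)/6 = -(-9 + P)*43/6 = -(-387 + 43*P)/6 = 129/2 - 43*P/6)
1/(j(-49, 1/(-17 + 4))*((-5*2 - 8) + R)) = 1/((129/2 - 43/6*(-49))*((-5*2 - 8) + 9)) = 1/((129/2 + 2107/6)*((-10 - 8) + 9)) = 1/(1247*(-18 + 9)/3) = 1/((1247/3)*(-9)) = 1/(-3741) = -1/3741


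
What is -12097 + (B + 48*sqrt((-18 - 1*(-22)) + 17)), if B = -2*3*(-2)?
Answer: -12085 + 48*sqrt(21) ≈ -11865.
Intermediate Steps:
B = 12 (B = -6*(-2) = 12)
-12097 + (B + 48*sqrt((-18 - 1*(-22)) + 17)) = -12097 + (12 + 48*sqrt((-18 - 1*(-22)) + 17)) = -12097 + (12 + 48*sqrt((-18 + 22) + 17)) = -12097 + (12 + 48*sqrt(4 + 17)) = -12097 + (12 + 48*sqrt(21)) = -12085 + 48*sqrt(21)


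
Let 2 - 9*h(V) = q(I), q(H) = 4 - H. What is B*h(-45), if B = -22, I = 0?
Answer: 44/9 ≈ 4.8889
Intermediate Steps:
h(V) = -2/9 (h(V) = 2/9 - (4 - 1*0)/9 = 2/9 - (4 + 0)/9 = 2/9 - ⅑*4 = 2/9 - 4/9 = -2/9)
B*h(-45) = -22*(-2/9) = 44/9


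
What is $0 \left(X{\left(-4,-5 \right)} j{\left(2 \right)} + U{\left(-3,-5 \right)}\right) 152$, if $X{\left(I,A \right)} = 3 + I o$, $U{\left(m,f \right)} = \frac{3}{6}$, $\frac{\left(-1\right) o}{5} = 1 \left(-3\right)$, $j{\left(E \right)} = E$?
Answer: $0$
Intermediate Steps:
$o = 15$ ($o = - 5 \cdot 1 \left(-3\right) = \left(-5\right) \left(-3\right) = 15$)
$U{\left(m,f \right)} = \frac{1}{2}$ ($U{\left(m,f \right)} = 3 \cdot \frac{1}{6} = \frac{1}{2}$)
$X{\left(I,A \right)} = 3 + 15 I$ ($X{\left(I,A \right)} = 3 + I 15 = 3 + 15 I$)
$0 \left(X{\left(-4,-5 \right)} j{\left(2 \right)} + U{\left(-3,-5 \right)}\right) 152 = 0 \left(\left(3 + 15 \left(-4\right)\right) 2 + \frac{1}{2}\right) 152 = 0 \left(\left(3 - 60\right) 2 + \frac{1}{2}\right) 152 = 0 \left(\left(-57\right) 2 + \frac{1}{2}\right) 152 = 0 \left(-114 + \frac{1}{2}\right) 152 = 0 \left(- \frac{227}{2}\right) 152 = 0 \cdot 152 = 0$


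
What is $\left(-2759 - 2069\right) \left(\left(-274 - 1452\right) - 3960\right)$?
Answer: $27452008$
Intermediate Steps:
$\left(-2759 - 2069\right) \left(\left(-274 - 1452\right) - 3960\right) = - 4828 \left(\left(-274 - 1452\right) - 3960\right) = - 4828 \left(-1726 - 3960\right) = \left(-4828\right) \left(-5686\right) = 27452008$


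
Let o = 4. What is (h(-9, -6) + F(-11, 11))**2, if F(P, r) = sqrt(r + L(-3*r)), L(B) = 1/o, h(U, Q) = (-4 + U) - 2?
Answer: 945/4 - 45*sqrt(5) ≈ 135.63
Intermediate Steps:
h(U, Q) = -6 + U
L(B) = 1/4
F(P, r) = sqrt(1/4 + r) (F(P, r) = sqrt(r + 1/4) = sqrt(1/4 + r))
(h(-9, -6) + F(-11, 11))**2 = ((-6 - 9) + sqrt(1 + 4*11)/2)**2 = (-15 + sqrt(1 + 44)/2)**2 = (-15 + sqrt(45)/2)**2 = (-15 + (3*sqrt(5))/2)**2 = (-15 + 3*sqrt(5)/2)**2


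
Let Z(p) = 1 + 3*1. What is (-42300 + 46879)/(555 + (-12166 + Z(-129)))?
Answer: -4579/11607 ≈ -0.39450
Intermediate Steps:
Z(p) = 4 (Z(p) = 1 + 3 = 4)
(-42300 + 46879)/(555 + (-12166 + Z(-129))) = (-42300 + 46879)/(555 + (-12166 + 4)) = 4579/(555 - 12162) = 4579/(-11607) = 4579*(-1/11607) = -4579/11607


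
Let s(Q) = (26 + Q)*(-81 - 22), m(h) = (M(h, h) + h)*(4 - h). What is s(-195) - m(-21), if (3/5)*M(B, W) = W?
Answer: 18807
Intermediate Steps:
M(B, W) = 5*W/3
m(h) = 8*h*(4 - h)/3 (m(h) = (5*h/3 + h)*(4 - h) = (8*h/3)*(4 - h) = 8*h*(4 - h)/3)
s(Q) = -2678 - 103*Q (s(Q) = (26 + Q)*(-103) = -2678 - 103*Q)
s(-195) - m(-21) = (-2678 - 103*(-195)) - 8*(-21)*(4 - 1*(-21))/3 = (-2678 + 20085) - 8*(-21)*(4 + 21)/3 = 17407 - 8*(-21)*25/3 = 17407 - 1*(-1400) = 17407 + 1400 = 18807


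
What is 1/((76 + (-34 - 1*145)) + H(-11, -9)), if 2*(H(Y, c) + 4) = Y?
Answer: -2/225 ≈ -0.0088889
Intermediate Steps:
H(Y, c) = -4 + Y/2
1/((76 + (-34 - 1*145)) + H(-11, -9)) = 1/((76 + (-34 - 1*145)) + (-4 + (1/2)*(-11))) = 1/((76 + (-34 - 145)) + (-4 - 11/2)) = 1/((76 - 179) - 19/2) = 1/(-103 - 19/2) = 1/(-225/2) = -2/225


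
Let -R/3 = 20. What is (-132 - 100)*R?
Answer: 13920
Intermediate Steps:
R = -60 (R = -3*20 = -60)
(-132 - 100)*R = (-132 - 100)*(-60) = -232*(-60) = 13920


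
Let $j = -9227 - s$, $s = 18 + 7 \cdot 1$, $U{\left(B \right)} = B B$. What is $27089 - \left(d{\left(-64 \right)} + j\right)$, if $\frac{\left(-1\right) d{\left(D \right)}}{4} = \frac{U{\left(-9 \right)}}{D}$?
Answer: $\frac{581375}{16} \approx 36336.0$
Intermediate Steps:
$U{\left(B \right)} = B^{2}$
$s = 25$ ($s = 18 + 7 = 25$)
$d{\left(D \right)} = - \frac{324}{D}$ ($d{\left(D \right)} = - 4 \frac{\left(-9\right)^{2}}{D} = - 4 \frac{81}{D} = - \frac{324}{D}$)
$j = -9252$ ($j = -9227 - 25 = -9252$)
$27089 - \left(d{\left(-64 \right)} + j\right) = 27089 - \left(- \frac{324}{-64} - 9252\right) = 27089 - \left(\left(-324\right) \left(- \frac{1}{64}\right) - 9252\right) = 27089 - \left(\frac{81}{16} - 9252\right) = 27089 - - \frac{147951}{16} = 27089 + \frac{147951}{16} = \frac{581375}{16}$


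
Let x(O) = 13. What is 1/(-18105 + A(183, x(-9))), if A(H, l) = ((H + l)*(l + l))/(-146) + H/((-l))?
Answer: -949/17228128 ≈ -5.5084e-5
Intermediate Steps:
A(H, l) = -H/l - l*(H + l)/73 (A(H, l) = ((H + l)*(2*l))*(-1/146) + H*(-1/l) = (2*l*(H + l))*(-1/146) - H/l = -l*(H + l)/73 - H/l = -H/l - l*(H + l)/73)
1/(-18105 + A(183, x(-9))) = 1/(-18105 + (-1*183 + (1/73)*13²*(-1*183 - 1*13))/13) = 1/(-18105 + (-183 + (1/73)*169*(-183 - 13))/13) = 1/(-18105 + (-183 + (1/73)*169*(-196))/13) = 1/(-18105 + (-183 - 33124/73)/13) = 1/(-18105 + (1/13)*(-46483/73)) = 1/(-18105 - 46483/949) = 1/(-17228128/949) = -949/17228128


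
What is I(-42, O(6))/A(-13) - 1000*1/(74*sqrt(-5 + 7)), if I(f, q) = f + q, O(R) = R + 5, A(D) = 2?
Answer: -31/2 - 250*sqrt(2)/37 ≈ -25.055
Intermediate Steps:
O(R) = 5 + R
I(-42, O(6))/A(-13) - 1000*1/(74*sqrt(-5 + 7)) = (-42 + (5 + 6))/2 - 1000*1/(74*sqrt(-5 + 7)) = (-42 + 11)*(1/2) - 1000*sqrt(2)/148 = -31*1/2 - 250*sqrt(2)/37 = -31/2 - 250*sqrt(2)/37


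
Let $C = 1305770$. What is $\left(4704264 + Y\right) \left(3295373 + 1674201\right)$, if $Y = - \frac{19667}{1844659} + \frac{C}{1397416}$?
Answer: $\frac{15065819102572260369677769}{644439000286} \approx 2.3378 \cdot 10^{13}$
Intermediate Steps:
$Y = \frac{1190608700979}{1288878000572}$ ($Y = - \frac{19667}{1844659} + \frac{1305770}{1397416} = \left(-19667\right) \frac{1}{1844659} + 1305770 \cdot \frac{1}{1397416} = - \frac{19667}{1844659} + \frac{652885}{698708} = \frac{1190608700979}{1288878000572} \approx 0.92376$)
$\left(4704264 + Y\right) \left(3295373 + 1674201\right) = \left(4704264 + \frac{1190608700979}{1288878000572}\right) \left(3295373 + 1674201\right) = \frac{6063223569091539987}{1288878000572} \cdot 4969574 = \frac{15065819102572260369677769}{644439000286}$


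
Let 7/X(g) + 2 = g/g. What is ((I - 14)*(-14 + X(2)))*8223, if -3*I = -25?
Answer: 978537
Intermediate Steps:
X(g) = -7 (X(g) = 7/(-2 + g/g) = 7/(-2 + 1) = 7/(-1) = 7*(-1) = -7)
I = 25/3 (I = -1/3*(-25) = 25/3 ≈ 8.3333)
((I - 14)*(-14 + X(2)))*8223 = ((25/3 - 14)*(-14 - 7))*8223 = -17/3*(-21)*8223 = 119*8223 = 978537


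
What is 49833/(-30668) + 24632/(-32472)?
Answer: -657869/276012 ≈ -2.3835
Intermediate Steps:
49833/(-30668) + 24632/(-32472) = 49833*(-1/30668) + 24632*(-1/32472) = -49833/30668 - 3079/4059 = -657869/276012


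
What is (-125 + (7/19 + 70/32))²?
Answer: 1385551729/92416 ≈ 14993.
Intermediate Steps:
(-125 + (7/19 + 70/32))² = (-125 + (7*(1/19) + 70*(1/32)))² = (-125 + (7/19 + 35/16))² = (-125 + 777/304)² = (-37223/304)² = 1385551729/92416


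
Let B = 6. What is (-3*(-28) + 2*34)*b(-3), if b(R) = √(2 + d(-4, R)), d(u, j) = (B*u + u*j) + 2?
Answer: 304*I*√2 ≈ 429.92*I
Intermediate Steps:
d(u, j) = 2 + 6*u + j*u (d(u, j) = (6*u + u*j) + 2 = (6*u + j*u) + 2 = 2 + 6*u + j*u)
b(R) = √(-20 - 4*R) (b(R) = √(2 + (2 + 6*(-4) + R*(-4))) = √(2 + (2 - 24 - 4*R)) = √(2 + (-22 - 4*R)) = √(-20 - 4*R))
(-3*(-28) + 2*34)*b(-3) = (-3*(-28) + 2*34)*(2*√(-5 - 1*(-3))) = (84 + 68)*(2*√(-5 + 3)) = 152*(2*√(-2)) = 152*(2*(I*√2)) = 152*(2*I*√2) = 304*I*√2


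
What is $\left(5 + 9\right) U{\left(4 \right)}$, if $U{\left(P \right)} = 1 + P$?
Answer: $70$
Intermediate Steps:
$\left(5 + 9\right) U{\left(4 \right)} = \left(5 + 9\right) \left(1 + 4\right) = 14 \cdot 5 = 70$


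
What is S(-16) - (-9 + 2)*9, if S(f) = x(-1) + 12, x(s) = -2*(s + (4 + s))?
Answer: 71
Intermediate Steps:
x(s) = -8 - 4*s (x(s) = -2*(4 + 2*s) = -8 - 4*s)
S(f) = 8 (S(f) = (-8 - 4*(-1)) + 12 = (-8 + 4) + 12 = -4 + 12 = 8)
S(-16) - (-9 + 2)*9 = 8 - (-9 + 2)*9 = 8 - (-7)*9 = 8 - 1*(-63) = 8 + 63 = 71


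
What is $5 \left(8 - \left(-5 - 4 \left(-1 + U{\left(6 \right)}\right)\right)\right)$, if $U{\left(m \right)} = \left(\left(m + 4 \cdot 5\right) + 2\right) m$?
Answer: $3405$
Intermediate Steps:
$U{\left(m \right)} = m \left(22 + m\right)$ ($U{\left(m \right)} = \left(\left(m + 20\right) + 2\right) m = \left(\left(20 + m\right) + 2\right) m = \left(22 + m\right) m = m \left(22 + m\right)$)
$5 \left(8 - \left(-5 - 4 \left(-1 + U{\left(6 \right)}\right)\right)\right) = 5 \left(8 - \left(-5 - 4 \left(-1 + 6 \left(22 + 6\right)\right)\right)\right) = 5 \left(8 - \left(-5 - 4 \left(-1 + 6 \cdot 28\right)\right)\right) = 5 \left(8 - \left(-5 - 4 \left(-1 + 168\right)\right)\right) = 5 \left(8 - \left(-5 - 668\right)\right) = 5 \left(8 - -673\right) = 5 \left(8 + 673\right) = 5 \cdot 681 = 3405$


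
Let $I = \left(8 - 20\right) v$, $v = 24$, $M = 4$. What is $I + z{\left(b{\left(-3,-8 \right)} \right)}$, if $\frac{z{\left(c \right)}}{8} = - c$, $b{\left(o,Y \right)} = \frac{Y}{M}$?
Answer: $-272$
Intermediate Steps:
$b{\left(o,Y \right)} = \frac{Y}{4}$
$z{\left(c \right)} = - 8 c$ ($z{\left(c \right)} = 8 \left(- c\right) = - 8 c$)
$I = -288$ ($I = \left(8 - 20\right) 24 = \left(-12\right) 24 = -288$)
$I + z{\left(b{\left(-3,-8 \right)} \right)} = -288 - 8 \cdot \frac{1}{4} \left(-8\right) = -288 - -16 = -288 + 16 = -272$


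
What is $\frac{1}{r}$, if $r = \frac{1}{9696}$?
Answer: $9696$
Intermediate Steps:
$r = \frac{1}{9696} \approx 0.00010314$
$\frac{1}{r} = \frac{1}{\frac{1}{9696}} = 9696$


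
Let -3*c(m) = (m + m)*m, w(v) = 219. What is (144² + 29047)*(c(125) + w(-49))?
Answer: -1523011319/3 ≈ -5.0767e+8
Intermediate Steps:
c(m) = -2*m²/3 (c(m) = -(m + m)*m/3 = -2*m*m/3 = -2*m²/3)
(144² + 29047)*(c(125) + w(-49)) = (144² + 29047)*(-⅔*125² + 219) = (20736 + 29047)*(-⅔*15625 + 219) = 49783*(-31250/3 + 219) = 49783*(-30593/3) = -1523011319/3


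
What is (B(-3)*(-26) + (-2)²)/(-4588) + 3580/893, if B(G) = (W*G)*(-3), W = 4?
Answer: 4314329/1024271 ≈ 4.2121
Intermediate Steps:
B(G) = -12*G (B(G) = (4*G)*(-3) = -12*G)
(B(-3)*(-26) + (-2)²)/(-4588) + 3580/893 = (-12*(-3)*(-26) + (-2)²)/(-4588) + 3580/893 = (36*(-26) + 4)*(-1/4588) + 3580*(1/893) = (-936 + 4)*(-1/4588) + 3580/893 = -932*(-1/4588) + 3580/893 = 233/1147 + 3580/893 = 4314329/1024271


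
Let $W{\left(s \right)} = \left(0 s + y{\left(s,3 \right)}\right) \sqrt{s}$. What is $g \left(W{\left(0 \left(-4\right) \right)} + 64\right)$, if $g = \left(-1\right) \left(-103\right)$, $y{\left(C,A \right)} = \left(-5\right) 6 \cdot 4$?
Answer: $6592$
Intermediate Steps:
$y{\left(C,A \right)} = -120$ ($y{\left(C,A \right)} = \left(-30\right) 4 = -120$)
$g = 103$
$W{\left(s \right)} = - 120 \sqrt{s}$ ($W{\left(s \right)} = \left(0 s - 120\right) \sqrt{s} = \left(0 - 120\right) \sqrt{s} = - 120 \sqrt{s}$)
$g \left(W{\left(0 \left(-4\right) \right)} + 64\right) = 103 \left(- 120 \sqrt{0 \left(-4\right)} + 64\right) = 103 \left(- 120 \sqrt{0} + 64\right) = 103 \left(\left(-120\right) 0 + 64\right) = 103 \left(0 + 64\right) = 103 \cdot 64 = 6592$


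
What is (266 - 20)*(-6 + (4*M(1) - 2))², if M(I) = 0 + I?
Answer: 3936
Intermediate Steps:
M(I) = I
(266 - 20)*(-6 + (4*M(1) - 2))² = (266 - 20)*(-6 + (4*1 - 2))² = 246*(-6 + (4 - 2))² = 246*(-6 + 2)² = 246*(-4)² = 246*16 = 3936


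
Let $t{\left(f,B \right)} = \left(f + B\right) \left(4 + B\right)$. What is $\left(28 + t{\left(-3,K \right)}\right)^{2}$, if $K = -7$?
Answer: $3364$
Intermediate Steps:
$t{\left(f,B \right)} = \left(4 + B\right) \left(B + f\right)$ ($t{\left(f,B \right)} = \left(B + f\right) \left(4 + B\right) = \left(4 + B\right) \left(B + f\right)$)
$\left(28 + t{\left(-3,K \right)}\right)^{2} = \left(28 + \left(\left(-7\right)^{2} + 4 \left(-7\right) + 4 \left(-3\right) - -21\right)\right)^{2} = \left(28 + \left(49 - 28 - 12 + 21\right)\right)^{2} = \left(28 + 30\right)^{2} = 58^{2} = 3364$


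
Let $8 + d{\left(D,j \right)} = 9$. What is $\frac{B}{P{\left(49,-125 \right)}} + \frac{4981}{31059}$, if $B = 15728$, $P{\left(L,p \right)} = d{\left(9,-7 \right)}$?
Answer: $\frac{28735349}{1827} \approx 15728.0$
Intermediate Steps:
$d{\left(D,j \right)} = 1$ ($d{\left(D,j \right)} = -8 + 9 = 1$)
$P{\left(L,p \right)} = 1$
$\frac{B}{P{\left(49,-125 \right)}} + \frac{4981}{31059} = \frac{15728}{1} + \frac{4981}{31059} = 15728 \cdot 1 + 4981 \cdot \frac{1}{31059} = 15728 + \frac{293}{1827} = \frac{28735349}{1827}$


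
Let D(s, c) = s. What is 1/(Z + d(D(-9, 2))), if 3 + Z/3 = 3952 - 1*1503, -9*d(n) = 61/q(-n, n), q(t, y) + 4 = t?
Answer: 45/330149 ≈ 0.00013630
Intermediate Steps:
q(t, y) = -4 + t
d(n) = -61/(9*(-4 - n))
Z = 7338 (Z = -9 + 3*(3952 - 1*1503) = -9 + 3*(3952 - 1503) = -9 + 3*2449 = -9 + 7347 = 7338)
1/(Z + d(D(-9, 2))) = 1/(7338 + 61/(9*(4 - 9))) = 1/(7338 + (61/9)/(-5)) = 1/(7338 + (61/9)*(-1/5)) = 1/(7338 - 61/45) = 1/(330149/45) = 45/330149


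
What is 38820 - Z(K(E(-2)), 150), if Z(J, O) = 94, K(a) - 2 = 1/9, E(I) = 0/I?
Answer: 38726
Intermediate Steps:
E(I) = 0
K(a) = 19/9 (K(a) = 2 + 1/9 = 2 + ⅑ = 19/9)
38820 - Z(K(E(-2)), 150) = 38820 - 1*94 = 38820 - 94 = 38726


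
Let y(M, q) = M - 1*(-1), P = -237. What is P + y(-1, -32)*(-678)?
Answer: -237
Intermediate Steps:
y(M, q) = 1 + M (y(M, q) = M + 1 = 1 + M)
P + y(-1, -32)*(-678) = -237 + (1 - 1)*(-678) = -237 + 0*(-678) = -237 + 0 = -237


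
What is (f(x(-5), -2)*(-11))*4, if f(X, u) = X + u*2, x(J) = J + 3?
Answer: 264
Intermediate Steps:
x(J) = 3 + J
f(X, u) = X + 2*u
(f(x(-5), -2)*(-11))*4 = (((3 - 5) + 2*(-2))*(-11))*4 = ((-2 - 4)*(-11))*4 = -6*(-11)*4 = 66*4 = 264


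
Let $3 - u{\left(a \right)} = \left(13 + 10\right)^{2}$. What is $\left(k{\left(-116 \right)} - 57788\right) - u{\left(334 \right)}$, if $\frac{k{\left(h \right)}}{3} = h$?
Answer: $-57610$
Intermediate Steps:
$k{\left(h \right)} = 3 h$
$u{\left(a \right)} = -526$ ($u{\left(a \right)} = 3 - \left(13 + 10\right)^{2} = 3 - 23^{2} = 3 - 529 = -526$)
$\left(k{\left(-116 \right)} - 57788\right) - u{\left(334 \right)} = \left(3 \left(-116\right) - 57788\right) - -526 = \left(-348 - 57788\right) + 526 = -58136 + 526 = -57610$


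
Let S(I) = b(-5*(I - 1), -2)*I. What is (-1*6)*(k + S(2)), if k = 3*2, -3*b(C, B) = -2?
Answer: -44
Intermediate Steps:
b(C, B) = ⅔ (b(C, B) = -⅓*(-2) = ⅔)
k = 6
S(I) = 2*I/3
(-1*6)*(k + S(2)) = (-1*6)*(6 + (⅔)*2) = -6*(6 + 4/3) = -6*22/3 = -44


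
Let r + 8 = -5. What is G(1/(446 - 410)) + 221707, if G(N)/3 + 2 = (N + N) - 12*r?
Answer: 1333015/6 ≈ 2.2217e+5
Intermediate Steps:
r = -13 (r = -8 - 5 = -13)
G(N) = 462 + 6*N (G(N) = -6 + 3*((N + N) - 12*(-13)) = -6 + 3*(2*N + 156) = -6 + 3*(156 + 2*N) = -6 + (468 + 6*N) = 462 + 6*N)
G(1/(446 - 410)) + 221707 = (462 + 6/(446 - 410)) + 221707 = (462 + 6/36) + 221707 = (462 + 6*(1/36)) + 221707 = (462 + ⅙) + 221707 = 2773/6 + 221707 = 1333015/6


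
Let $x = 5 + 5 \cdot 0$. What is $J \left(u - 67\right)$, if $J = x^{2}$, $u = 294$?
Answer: $5675$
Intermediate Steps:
$x = 5$ ($x = 5 + 0 = 5$)
$J = 25$ ($J = 5^{2} = 25$)
$J \left(u - 67\right) = 25 \left(294 - 67\right) = 25 \cdot 227 = 5675$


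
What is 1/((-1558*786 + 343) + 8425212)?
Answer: 1/7200967 ≈ 1.3887e-7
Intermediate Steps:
1/((-1558*786 + 343) + 8425212) = 1/((-1224588 + 343) + 8425212) = 1/(-1224245 + 8425212) = 1/7200967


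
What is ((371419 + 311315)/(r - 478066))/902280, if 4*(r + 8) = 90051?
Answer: -113789/68507300775 ≈ -1.6610e-6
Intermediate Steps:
r = 90019/4 (r = -8 + (¼)*90051 = -8 + 90051/4 = 90019/4 ≈ 22505.)
((371419 + 311315)/(r - 478066))/902280 = ((371419 + 311315)/(90019/4 - 478066))/902280 = (682734/(-1822245/4))*(1/902280) = (682734*(-4/1822245))*(1/902280) = -910312/607415*1/902280 = -113789/68507300775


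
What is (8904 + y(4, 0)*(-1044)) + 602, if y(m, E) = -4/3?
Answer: 10898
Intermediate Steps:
y(m, E) = -4/3 (y(m, E) = -4*⅓ = -4/3)
(8904 + y(4, 0)*(-1044)) + 602 = (8904 - 4/3*(-1044)) + 602 = (8904 + 1392) + 602 = 10296 + 602 = 10898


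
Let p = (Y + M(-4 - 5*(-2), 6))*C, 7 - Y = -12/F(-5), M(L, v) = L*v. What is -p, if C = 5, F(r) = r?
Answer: -203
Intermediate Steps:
Y = 23/5 (Y = 7 - (-12)/(-5) = 7 - (-12)*(-1)/5 = 7 - 1*12/5 = 7 - 12/5 = 23/5 ≈ 4.6000)
p = 203 (p = (23/5 + (-4 - 5*(-2))*6)*5 = (23/5 + (-4 + 10)*6)*5 = (23/5 + 6*6)*5 = (23/5 + 36)*5 = (203/5)*5 = 203)
-p = -1*203 = -203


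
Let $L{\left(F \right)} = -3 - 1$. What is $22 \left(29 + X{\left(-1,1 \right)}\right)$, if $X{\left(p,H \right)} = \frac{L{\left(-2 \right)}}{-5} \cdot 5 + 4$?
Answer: $814$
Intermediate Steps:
$L{\left(F \right)} = -4$
$X{\left(p,H \right)} = 8$ ($X{\left(p,H \right)} = - \frac{4}{-5} \cdot 5 + 4 = \left(-4\right) \left(- \frac{1}{5}\right) 5 + 4 = \frac{4}{5} \cdot 5 + 4 = 4 + 4 = 8$)
$22 \left(29 + X{\left(-1,1 \right)}\right) = 22 \left(29 + 8\right) = 22 \cdot 37 = 814$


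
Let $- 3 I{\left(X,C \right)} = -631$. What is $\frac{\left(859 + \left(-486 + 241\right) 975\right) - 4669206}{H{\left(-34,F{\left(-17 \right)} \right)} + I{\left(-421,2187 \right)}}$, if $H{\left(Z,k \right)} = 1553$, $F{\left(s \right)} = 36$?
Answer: $- \frac{7360833}{2645} \approx -2782.9$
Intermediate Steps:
$I{\left(X,C \right)} = \frac{631}{3}$ ($I{\left(X,C \right)} = \left(- \frac{1}{3}\right) \left(-631\right) = \frac{631}{3}$)
$\frac{\left(859 + \left(-486 + 241\right) 975\right) - 4669206}{H{\left(-34,F{\left(-17 \right)} \right)} + I{\left(-421,2187 \right)}} = \frac{\left(859 + \left(-486 + 241\right) 975\right) - 4669206}{1553 + \frac{631}{3}} = \frac{\left(859 - 238875\right) - 4669206}{\frac{5290}{3}} = \left(\left(859 - 238875\right) - 4669206\right) \frac{3}{5290} = \left(-238016 - 4669206\right) \frac{3}{5290} = \left(-4907222\right) \frac{3}{5290} = - \frac{7360833}{2645}$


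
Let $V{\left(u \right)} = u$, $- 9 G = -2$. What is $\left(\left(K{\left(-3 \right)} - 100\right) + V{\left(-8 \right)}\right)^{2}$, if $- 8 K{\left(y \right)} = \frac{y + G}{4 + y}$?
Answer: $\frac{60078001}{5184} \approx 11589.0$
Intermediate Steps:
$G = \frac{2}{9}$ ($G = \left(- \frac{1}{9}\right) \left(-2\right) = \frac{2}{9} \approx 0.22222$)
$K{\left(y \right)} = - \frac{\frac{2}{9} + y}{8 \left(4 + y\right)}$ ($K{\left(y \right)} = - \frac{\left(y + \frac{2}{9}\right) \frac{1}{4 + y}}{8} = - \frac{\left(\frac{2}{9} + y\right) \frac{1}{4 + y}}{8} = - \frac{\frac{1}{4 + y} \left(\frac{2}{9} + y\right)}{8} = - \frac{\frac{2}{9} + y}{8 \left(4 + y\right)}$)
$\left(\left(K{\left(-3 \right)} - 100\right) + V{\left(-8 \right)}\right)^{2} = \left(\left(\frac{-2 - -27}{72 \left(4 - 3\right)} - 100\right) - 8\right)^{2} = \left(\left(\frac{-2 + 27}{72 \cdot 1} - 100\right) - 8\right)^{2} = \left(\left(\frac{1}{72} \cdot 1 \cdot 25 - 100\right) - 8\right)^{2} = \left(\left(\frac{25}{72} - 100\right) - 8\right)^{2} = \left(- \frac{7175}{72} - 8\right)^{2} = \left(- \frac{7751}{72}\right)^{2} = \frac{60078001}{5184}$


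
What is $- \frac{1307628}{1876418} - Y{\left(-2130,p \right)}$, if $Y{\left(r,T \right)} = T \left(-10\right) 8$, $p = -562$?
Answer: $- \frac{42182530454}{938209} \approx -44961.0$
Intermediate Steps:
$Y{\left(r,T \right)} = - 80 T$ ($Y{\left(r,T \right)} = - 10 T 8 = - 80 T$)
$- \frac{1307628}{1876418} - Y{\left(-2130,p \right)} = - \frac{1307628}{1876418} - \left(-80\right) \left(-562\right) = \left(-1307628\right) \frac{1}{1876418} - 44960 = - \frac{653814}{938209} - 44960 = - \frac{42182530454}{938209}$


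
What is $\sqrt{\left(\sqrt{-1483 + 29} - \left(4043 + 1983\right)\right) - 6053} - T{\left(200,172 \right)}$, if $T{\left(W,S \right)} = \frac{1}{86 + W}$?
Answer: $- \frac{1}{286} + \sqrt{-12079 + i \sqrt{1454}} \approx 0.16998 + 109.9 i$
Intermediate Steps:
$\sqrt{\left(\sqrt{-1483 + 29} - \left(4043 + 1983\right)\right) - 6053} - T{\left(200,172 \right)} = \sqrt{\left(\sqrt{-1483 + 29} - \left(4043 + 1983\right)\right) - 6053} - \frac{1}{86 + 200} = \sqrt{\left(\sqrt{-1454} - 6026\right) - 6053} - \frac{1}{286} = \sqrt{\left(i \sqrt{1454} - 6026\right) - 6053} - \frac{1}{286} = \sqrt{\left(-6026 + i \sqrt{1454}\right) - 6053} - \frac{1}{286} = \sqrt{-12079 + i \sqrt{1454}} - \frac{1}{286} = - \frac{1}{286} + \sqrt{-12079 + i \sqrt{1454}}$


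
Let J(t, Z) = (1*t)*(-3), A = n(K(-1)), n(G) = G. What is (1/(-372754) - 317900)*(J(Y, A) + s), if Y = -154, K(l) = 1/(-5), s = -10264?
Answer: 580761131841501/186377 ≈ 3.1161e+9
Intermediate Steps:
K(l) = -⅕
A = -⅕ ≈ -0.20000
J(t, Z) = -3*t (J(t, Z) = t*(-3) = -3*t)
(1/(-372754) - 317900)*(J(Y, A) + s) = (1/(-372754) - 317900)*(-3*(-154) - 10264) = (-1/372754 - 317900)*(462 - 10264) = -118498496601/372754*(-9802) = 580761131841501/186377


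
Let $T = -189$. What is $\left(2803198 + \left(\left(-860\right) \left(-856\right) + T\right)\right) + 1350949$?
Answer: $4890118$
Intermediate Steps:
$\left(2803198 + \left(\left(-860\right) \left(-856\right) + T\right)\right) + 1350949 = \left(2803198 - -735971\right) + 1350949 = \left(2803198 + \left(736160 - 189\right)\right) + 1350949 = \left(2803198 + 735971\right) + 1350949 = 3539169 + 1350949 = 4890118$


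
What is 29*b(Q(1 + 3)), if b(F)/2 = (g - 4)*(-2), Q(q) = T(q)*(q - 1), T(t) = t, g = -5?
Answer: 1044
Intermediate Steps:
Q(q) = q*(-1 + q) (Q(q) = q*(q - 1) = q*(-1 + q))
b(F) = 36 (b(F) = 2*((-5 - 4)*(-2)) = 2*(-9*(-2)) = 2*18 = 36)
29*b(Q(1 + 3)) = 29*36 = 1044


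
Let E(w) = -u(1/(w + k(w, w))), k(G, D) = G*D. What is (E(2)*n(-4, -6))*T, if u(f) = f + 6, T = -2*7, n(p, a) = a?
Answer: -518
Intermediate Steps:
k(G, D) = D*G
T = -14
u(f) = 6 + f
E(w) = -6 - 1/(w + w**2) (E(w) = -(6 + 1/(w + w*w)) = -(6 + 1/(w + w**2)) = -6 - 1/(w + w**2))
(E(2)*n(-4, -6))*T = ((-6 - 1/(2 + 2**2))*(-6))*(-14) = ((-6 - 1/(2 + 4))*(-6))*(-14) = ((-6 - 1/6)*(-6))*(-14) = -37/6*(-6)*(-14) = 37*(-14) = -518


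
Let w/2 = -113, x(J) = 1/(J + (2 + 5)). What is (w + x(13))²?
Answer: 20421361/400 ≈ 51053.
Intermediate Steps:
x(J) = 1/(7 + J) (x(J) = 1/(J + 7) = 1/(7 + J))
w = -226 (w = 2*(-113) = -226)
(w + x(13))² = (-226 + 1/(7 + 13))² = (-226 + 1/20)² = (-4519/20)² = 20421361/400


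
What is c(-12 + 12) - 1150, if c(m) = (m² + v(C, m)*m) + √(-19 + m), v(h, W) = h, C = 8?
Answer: -1150 + I*√19 ≈ -1150.0 + 4.3589*I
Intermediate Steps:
c(m) = m² + √(-19 + m) + 8*m (c(m) = (m² + 8*m) + √(-19 + m) = m² + √(-19 + m) + 8*m)
c(-12 + 12) - 1150 = ((-12 + 12)² + √(-19 + (-12 + 12)) + 8*(-12 + 12)) - 1150 = (0² + √(-19 + 0) + 8*0) - 1150 = (0 + √(-19) + 0) - 1150 = (0 + I*√19 + 0) - 1150 = I*√19 - 1150 = -1150 + I*√19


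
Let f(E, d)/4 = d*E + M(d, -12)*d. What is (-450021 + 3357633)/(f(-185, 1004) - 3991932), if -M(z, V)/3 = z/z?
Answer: -726903/1186735 ≈ -0.61252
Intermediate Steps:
M(z, V) = -3 (M(z, V) = -3*z/z = -3*1 = -3)
f(E, d) = -12*d + 4*E*d (f(E, d) = 4*(d*E - 3*d) = 4*(E*d - 3*d) = 4*(-3*d + E*d) = -12*d + 4*E*d)
(-450021 + 3357633)/(f(-185, 1004) - 3991932) = (-450021 + 3357633)/(4*1004*(-3 - 185) - 3991932) = 2907612/(4*1004*(-188) - 3991932) = 2907612/(-755008 - 3991932) = 2907612/(-4746940) = 2907612*(-1/4746940) = -726903/1186735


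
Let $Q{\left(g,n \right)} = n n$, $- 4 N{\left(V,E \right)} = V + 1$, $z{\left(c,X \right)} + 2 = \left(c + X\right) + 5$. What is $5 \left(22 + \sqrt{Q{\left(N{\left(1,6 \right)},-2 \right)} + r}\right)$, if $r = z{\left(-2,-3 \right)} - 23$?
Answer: $110 + 5 i \sqrt{21} \approx 110.0 + 22.913 i$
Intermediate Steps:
$z{\left(c,X \right)} = 3 + X + c$ ($z{\left(c,X \right)} = -2 + \left(\left(c + X\right) + 5\right) = -2 + \left(\left(X + c\right) + 5\right) = -2 + \left(5 + X + c\right) = 3 + X + c$)
$N{\left(V,E \right)} = - \frac{1}{4} - \frac{V}{4}$ ($N{\left(V,E \right)} = - \frac{V + 1}{4} = - \frac{1 + V}{4} = - \frac{1}{4} - \frac{V}{4}$)
$Q{\left(g,n \right)} = n^{2}$
$r = -25$ ($r = \left(3 - 3 - 2\right) - 23 = -2 - 23 = -25$)
$5 \left(22 + \sqrt{Q{\left(N{\left(1,6 \right)},-2 \right)} + r}\right) = 5 \left(22 + \sqrt{\left(-2\right)^{2} - 25}\right) = 5 \left(22 + \sqrt{4 - 25}\right) = 5 \left(22 + \sqrt{-21}\right) = 5 \left(22 + i \sqrt{21}\right) = 110 + 5 i \sqrt{21}$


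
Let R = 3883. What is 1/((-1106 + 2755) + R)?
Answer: 1/5532 ≈ 0.00018077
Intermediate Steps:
1/((-1106 + 2755) + R) = 1/((-1106 + 2755) + 3883) = 1/(1649 + 3883) = 1/5532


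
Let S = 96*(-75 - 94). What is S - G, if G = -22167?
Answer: 5943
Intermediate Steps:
S = -16224 (S = 96*(-169) = -16224)
S - G = -16224 - 1*(-22167) = -16224 + 22167 = 5943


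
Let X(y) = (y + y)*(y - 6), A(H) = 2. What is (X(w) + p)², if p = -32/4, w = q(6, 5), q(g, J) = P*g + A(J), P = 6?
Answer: 5875776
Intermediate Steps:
q(g, J) = 2 + 6*g (q(g, J) = 6*g + 2 = 2 + 6*g)
w = 38 (w = 2 + 6*6 = 2 + 36 = 38)
p = -8 (p = -32*¼ = -8)
X(y) = 2*y*(-6 + y) (X(y) = (2*y)*(-6 + y) = 2*y*(-6 + y))
(X(w) + p)² = (2*38*(-6 + 38) - 8)² = (2*38*32 - 8)² = (2432 - 8)² = 2424² = 5875776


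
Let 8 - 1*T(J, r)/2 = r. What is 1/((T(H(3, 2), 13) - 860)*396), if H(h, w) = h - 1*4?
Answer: -1/344520 ≈ -2.9026e-6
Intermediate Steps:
H(h, w) = -4 + h (H(h, w) = h - 4 = -4 + h)
T(J, r) = 16 - 2*r
1/((T(H(3, 2), 13) - 860)*396) = 1/(((16 - 2*13) - 860)*396) = (1/396)/((16 - 26) - 860) = (1/396)/(-10 - 860) = (1/396)/(-870) = -1/870*1/396 = -1/344520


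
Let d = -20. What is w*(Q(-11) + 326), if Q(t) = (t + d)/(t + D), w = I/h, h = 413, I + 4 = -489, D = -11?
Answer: -507297/1298 ≈ -390.83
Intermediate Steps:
I = -493 (I = -4 - 489 = -493)
w = -493/413 ≈ -1.1937
Q(t) = (-20 + t)/(-11 + t) (Q(t) = (t - 20)/(t - 11) = (-20 + t)/(-11 + t))
w*(Q(-11) + 326) = -493*((-20 - 11)/(-11 - 11) + 326)/413 = -493*(-31/(-22) + 326)/413 = -493*(-1/22*(-31) + 326)/413 = -493*(31/22 + 326)/413 = -493/413*7203/22 = -507297/1298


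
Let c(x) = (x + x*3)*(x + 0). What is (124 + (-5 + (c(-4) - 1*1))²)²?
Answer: 12166144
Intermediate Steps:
c(x) = 4*x² (c(x) = (x + 3*x)*x = (4*x)*x = 4*x²)
(124 + (-5 + (c(-4) - 1*1))²)² = (124 + (-5 + (4*(-4)² - 1*1))²)² = (124 + (-5 + (4*16 - 1))²)² = (124 + (-5 + (64 - 1))²)² = (124 + (-5 + 63)²)² = (124 + 58²)² = (124 + 3364)² = 3488² = 12166144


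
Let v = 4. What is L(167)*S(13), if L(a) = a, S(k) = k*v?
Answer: 8684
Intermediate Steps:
S(k) = 4*k (S(k) = k*4 = 4*k)
L(167)*S(13) = 167*(4*13) = 167*52 = 8684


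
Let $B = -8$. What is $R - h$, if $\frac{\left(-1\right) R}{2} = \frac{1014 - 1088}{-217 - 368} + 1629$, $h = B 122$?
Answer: $- \frac{1335118}{585} \approx -2282.3$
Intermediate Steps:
$h = -976$ ($h = \left(-8\right) 122 = -976$)
$R = - \frac{1906078}{585}$ ($R = - 2 \left(\frac{1014 - 1088}{-217 - 368} + 1629\right) = - 2 \left(- \frac{74}{-585} + 1629\right) = - 2 \left(\left(-74\right) \left(- \frac{1}{585}\right) + 1629\right) = - 2 \left(\frac{74}{585} + 1629\right) = \left(-2\right) \frac{953039}{585} = - \frac{1906078}{585} \approx -3258.3$)
$R - h = - \frac{1906078}{585} - -976 = - \frac{1906078}{585} + 976 = - \frac{1335118}{585}$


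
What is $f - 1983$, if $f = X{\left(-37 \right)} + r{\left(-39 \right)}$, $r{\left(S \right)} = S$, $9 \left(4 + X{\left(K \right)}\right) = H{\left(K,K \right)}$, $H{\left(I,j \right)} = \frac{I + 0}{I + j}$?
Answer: $- \frac{36467}{18} \approx -2025.9$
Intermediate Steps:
$H{\left(I,j \right)} = \frac{I}{I + j}$
$X{\left(K \right)} = - \frac{71}{18}$ ($X{\left(K \right)} = -4 + \frac{K \frac{1}{K + K}}{9} = -4 + \frac{K \frac{1}{2 K}}{9} = -4 + \frac{1}{9} \cdot \frac{1}{2} = -4 + \frac{1}{18} = - \frac{71}{18}$)
$f = - \frac{773}{18}$ ($f = - \frac{71}{18} - 39 = - \frac{773}{18} \approx -42.944$)
$f - 1983 = - \frac{773}{18} - 1983 = - \frac{36467}{18}$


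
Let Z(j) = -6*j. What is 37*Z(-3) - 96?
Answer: 570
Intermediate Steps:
37*Z(-3) - 96 = 37*(-6*(-3)) - 96 = 37*18 - 96 = 666 - 96 = 570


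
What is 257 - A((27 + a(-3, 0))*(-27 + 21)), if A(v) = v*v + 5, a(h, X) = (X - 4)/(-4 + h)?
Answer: -1328616/49 ≈ -27115.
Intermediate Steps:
a(h, X) = (-4 + X)/(-4 + h)
A(v) = 5 + v² (A(v) = v² + 5 = 5 + v²)
257 - A((27 + a(-3, 0))*(-27 + 21)) = 257 - (5 + ((27 + (-4 + 0)/(-4 - 3))*(-27 + 21))²) = 257 - (5 + ((27 - 4/(-7))*(-6))²) = 257 - (5 + ((27 - ⅐*(-4))*(-6))²) = 257 - (5 + ((27 + 4/7)*(-6))²) = 257 - (5 + ((193/7)*(-6))²) = 257 - (5 + (-1158/7)²) = 257 - (5 + 1340964/49) = 257 - 1*1341209/49 = 257 - 1341209/49 = -1328616/49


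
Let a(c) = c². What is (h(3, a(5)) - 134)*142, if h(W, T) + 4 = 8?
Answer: -18460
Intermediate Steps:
h(W, T) = 4 (h(W, T) = -4 + 8 = 4)
(h(3, a(5)) - 134)*142 = (4 - 134)*142 = -130*142 = -18460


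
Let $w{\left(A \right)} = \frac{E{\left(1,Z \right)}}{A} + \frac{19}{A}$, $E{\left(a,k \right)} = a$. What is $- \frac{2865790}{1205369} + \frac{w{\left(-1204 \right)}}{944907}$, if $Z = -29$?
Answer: $- \frac{815079420517375}{342827443310583} \approx -2.3775$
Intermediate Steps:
$w{\left(A \right)} = \frac{20}{A}$ ($w{\left(A \right)} = 1 \frac{1}{A} + \frac{19}{A} = \frac{1}{A} + \frac{19}{A} = \frac{20}{A}$)
$- \frac{2865790}{1205369} + \frac{w{\left(-1204 \right)}}{944907} = - \frac{2865790}{1205369} + \frac{20 \frac{1}{-1204}}{944907} = \left(-2865790\right) \frac{1}{1205369} + 20 \left(- \frac{1}{1204}\right) \frac{1}{944907} = - \frac{2865790}{1205369} - \frac{5}{284417007} = - \frac{815079420517375}{342827443310583}$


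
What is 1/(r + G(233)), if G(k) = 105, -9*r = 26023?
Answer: -9/25078 ≈ -0.00035888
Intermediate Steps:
r = -26023/9 (r = -⅑*26023 = -26023/9 ≈ -2891.4)
1/(r + G(233)) = 1/(-26023/9 + 105) = 1/(-25078/9) = -9/25078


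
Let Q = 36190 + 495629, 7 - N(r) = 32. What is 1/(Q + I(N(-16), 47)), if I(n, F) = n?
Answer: 1/531794 ≈ 1.8804e-6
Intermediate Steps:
N(r) = -25 (N(r) = 7 - 1*32 = 7 - 32 = -25)
Q = 531819
1/(Q + I(N(-16), 47)) = 1/(531819 - 25) = 1/531794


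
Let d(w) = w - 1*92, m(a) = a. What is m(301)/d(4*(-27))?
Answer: -301/200 ≈ -1.5050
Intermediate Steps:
d(w) = -92 + w (d(w) = w - 92 = -92 + w)
m(301)/d(4*(-27)) = 301/(-92 + 4*(-27)) = 301/(-92 - 108) = 301/(-200) = 301*(-1/200) = -301/200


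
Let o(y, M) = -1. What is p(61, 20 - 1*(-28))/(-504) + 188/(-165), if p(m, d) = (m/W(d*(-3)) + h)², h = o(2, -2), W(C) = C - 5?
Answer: -8376451/7326330 ≈ -1.1433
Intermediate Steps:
W(C) = -5 + C
h = -1
p(m, d) = (-1 + m/(-5 - 3*d))² (p(m, d) = (m/(-5 + d*(-3)) - 1)² = (m/(-5 - 3*d) - 1)² = (-1 + m/(-5 - 3*d))²)
p(61, 20 - 1*(-28))/(-504) + 188/(-165) = ((5 + 61 + 3*(20 - 1*(-28)))²/(5 + 3*(20 - 1*(-28)))²)/(-504) + 188/(-165) = ((5 + 61 + 3*(20 + 28))²/(5 + 3*(20 + 28))²)*(-1/504) + 188*(-1/165) = ((5 + 61 + 3*48)²/(5 + 3*48)²)*(-1/504) - 188/165 = ((5 + 61 + 144)²/(5 + 144)²)*(-1/504) - 188/165 = (210²/149²)*(-1/504) - 188/165 = ((1/22201)*44100)*(-1/504) - 188/165 = (44100/22201)*(-1/504) - 188/165 = -175/44402 - 188/165 = -8376451/7326330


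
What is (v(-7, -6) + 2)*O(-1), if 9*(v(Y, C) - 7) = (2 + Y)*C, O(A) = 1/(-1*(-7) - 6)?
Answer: 37/3 ≈ 12.333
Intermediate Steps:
O(A) = 1 (O(A) = 1/(7 - 6) = 1/1 = 1)
v(Y, C) = 7 + C*(2 + Y)/9 (v(Y, C) = 7 + ((2 + Y)*C)/9 = 7 + (C*(2 + Y))/9 = 7 + C*(2 + Y)/9)
(v(-7, -6) + 2)*O(-1) = ((7 + (2/9)*(-6) + (⅑)*(-6)*(-7)) + 2)*1 = ((7 - 4/3 + 14/3) + 2)*1 = (31/3 + 2)*1 = (37/3)*1 = 37/3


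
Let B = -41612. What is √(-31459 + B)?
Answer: 3*I*√8119 ≈ 270.32*I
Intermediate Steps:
√(-31459 + B) = √(-31459 - 41612) = √(-73071) = 3*I*√8119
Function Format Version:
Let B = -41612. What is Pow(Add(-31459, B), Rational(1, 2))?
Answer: Mul(3, I, Pow(8119, Rational(1, 2))) ≈ Mul(270.32, I)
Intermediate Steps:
Pow(Add(-31459, B), Rational(1, 2)) = Pow(Add(-31459, -41612), Rational(1, 2)) = Pow(-73071, Rational(1, 2)) = Mul(3, I, Pow(8119, Rational(1, 2)))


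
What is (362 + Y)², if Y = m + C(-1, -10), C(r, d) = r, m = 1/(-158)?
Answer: 3253219369/24964 ≈ 1.3032e+5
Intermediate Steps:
m = -1/158 ≈ -0.0063291
Y = -159/158 (Y = -1/158 - 1 = -159/158 ≈ -1.0063)
(362 + Y)² = (362 - 159/158)² = (57037/158)² = 3253219369/24964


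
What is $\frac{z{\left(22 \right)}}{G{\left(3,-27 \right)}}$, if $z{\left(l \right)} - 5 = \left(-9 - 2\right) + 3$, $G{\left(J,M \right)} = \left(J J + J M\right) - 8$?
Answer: $\frac{3}{80} \approx 0.0375$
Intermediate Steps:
$G{\left(J,M \right)} = -8 + J^{2} + J M$ ($G{\left(J,M \right)} = \left(J^{2} + J M\right) - 8 = -8 + J^{2} + J M$)
$z{\left(l \right)} = -3$ ($z{\left(l \right)} = 5 + \left(\left(-9 - 2\right) + 3\right) = 5 + \left(-11 + 3\right) = 5 - 8 = -3$)
$\frac{z{\left(22 \right)}}{G{\left(3,-27 \right)}} = - \frac{3}{-8 + 3^{2} + 3 \left(-27\right)} = - \frac{3}{-8 + 9 - 81} = - \frac{3}{-80} = \left(-3\right) \left(- \frac{1}{80}\right) = \frac{3}{80}$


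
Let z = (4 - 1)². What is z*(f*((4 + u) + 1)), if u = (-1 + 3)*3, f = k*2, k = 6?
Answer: 1188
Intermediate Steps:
f = 12 (f = 6*2 = 12)
u = 6 (u = 2*3 = 6)
z = 9 (z = 3² = 9)
z*(f*((4 + u) + 1)) = 9*(12*((4 + 6) + 1)) = 9*(12*(10 + 1)) = 9*(12*11) = 9*132 = 1188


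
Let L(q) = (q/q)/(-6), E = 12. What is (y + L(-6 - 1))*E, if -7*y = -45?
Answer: 526/7 ≈ 75.143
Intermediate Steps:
y = 45/7 (y = -⅐*(-45) = 45/7 ≈ 6.4286)
L(q) = -⅙ (L(q) = 1*(-⅙) = -⅙)
(y + L(-6 - 1))*E = (45/7 - ⅙)*12 = (263/42)*12 = 526/7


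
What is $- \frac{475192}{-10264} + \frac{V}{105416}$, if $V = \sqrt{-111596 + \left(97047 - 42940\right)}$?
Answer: $\frac{59399}{1283} + \frac{i \sqrt{57489}}{105416} \approx 46.297 + 0.0022745 i$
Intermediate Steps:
$V = i \sqrt{57489}$ ($V = \sqrt{-111596 + \left(97047 - 42940\right)} = \sqrt{-111596 + 54107} = \sqrt{-57489} = i \sqrt{57489} \approx 239.77 i$)
$- \frac{475192}{-10264} + \frac{V}{105416} = - \frac{475192}{-10264} + \frac{i \sqrt{57489}}{105416} = \left(-475192\right) \left(- \frac{1}{10264}\right) + i \sqrt{57489} \cdot \frac{1}{105416} = \frac{59399}{1283} + \frac{i \sqrt{57489}}{105416}$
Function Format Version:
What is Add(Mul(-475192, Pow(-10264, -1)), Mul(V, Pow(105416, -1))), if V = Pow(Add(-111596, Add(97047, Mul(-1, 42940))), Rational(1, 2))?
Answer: Add(Rational(59399, 1283), Mul(Rational(1, 105416), I, Pow(57489, Rational(1, 2)))) ≈ Add(46.297, Mul(0.0022745, I))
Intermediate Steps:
V = Mul(I, Pow(57489, Rational(1, 2))) (V = Pow(Add(-111596, Add(97047, -42940)), Rational(1, 2)) = Pow(Add(-111596, 54107), Rational(1, 2)) = Pow(-57489, Rational(1, 2)) = Mul(I, Pow(57489, Rational(1, 2))) ≈ Mul(239.77, I))
Add(Mul(-475192, Pow(-10264, -1)), Mul(V, Pow(105416, -1))) = Add(Mul(-475192, Pow(-10264, -1)), Mul(Mul(I, Pow(57489, Rational(1, 2))), Pow(105416, -1))) = Add(Mul(-475192, Rational(-1, 10264)), Mul(Mul(I, Pow(57489, Rational(1, 2))), Rational(1, 105416))) = Add(Rational(59399, 1283), Mul(Rational(1, 105416), I, Pow(57489, Rational(1, 2))))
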